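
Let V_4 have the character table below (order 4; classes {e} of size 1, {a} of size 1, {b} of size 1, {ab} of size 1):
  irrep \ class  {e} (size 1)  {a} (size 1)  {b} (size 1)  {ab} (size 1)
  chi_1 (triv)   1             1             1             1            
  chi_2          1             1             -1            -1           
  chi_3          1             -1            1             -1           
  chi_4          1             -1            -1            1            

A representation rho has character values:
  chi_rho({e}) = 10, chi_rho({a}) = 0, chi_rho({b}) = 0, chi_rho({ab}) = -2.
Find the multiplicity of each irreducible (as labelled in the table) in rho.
Multiplicities: chi_1: 2, chi_2: 3, chi_3: 3, chi_4: 2.

Proof sketch: Use <chi_rho, chi> = (1/|G|) sum_C |C| * chi_rho(C) * conj(chi(C)) with |G| = 4 for each irreducible chi in the table:
  <chi_rho, chi_1> = (1/4)[1*(10)*conj(1) + 1*(0)*conj(1) + 1*(0)*conj(1) + 1*(-2)*conj(1)]
      = (1/4)[(10) + (0) + (0) + (-2)] = 8/4 = 2
  <chi_rho, chi_2> = (1/4)[1*(10)*conj(1) + 1*(0)*conj(1) + 1*(0)*conj(-1) + 1*(-2)*conj(-1)]
      = (1/4)[(10) + (0) + (0) + (2)] = 12/4 = 3
  <chi_rho, chi_3> = (1/4)[1*(10)*conj(1) + 1*(0)*conj(-1) + 1*(0)*conj(1) + 1*(-2)*conj(-1)]
      = (1/4)[(10) + (0) + (0) + (2)] = 12/4 = 3
  <chi_rho, chi_4> = (1/4)[1*(10)*conj(1) + 1*(0)*conj(-1) + 1*(0)*conj(-1) + 1*(-2)*conj(1)]
      = (1/4)[(10) + (0) + (0) + (-2)] = 8/4 = 2
Dimension check: dim(rho) = sum (mult * dim) = 2*1 + 3*1 + 3*1 + 2*1 = 10 = chi_rho(e) = 10.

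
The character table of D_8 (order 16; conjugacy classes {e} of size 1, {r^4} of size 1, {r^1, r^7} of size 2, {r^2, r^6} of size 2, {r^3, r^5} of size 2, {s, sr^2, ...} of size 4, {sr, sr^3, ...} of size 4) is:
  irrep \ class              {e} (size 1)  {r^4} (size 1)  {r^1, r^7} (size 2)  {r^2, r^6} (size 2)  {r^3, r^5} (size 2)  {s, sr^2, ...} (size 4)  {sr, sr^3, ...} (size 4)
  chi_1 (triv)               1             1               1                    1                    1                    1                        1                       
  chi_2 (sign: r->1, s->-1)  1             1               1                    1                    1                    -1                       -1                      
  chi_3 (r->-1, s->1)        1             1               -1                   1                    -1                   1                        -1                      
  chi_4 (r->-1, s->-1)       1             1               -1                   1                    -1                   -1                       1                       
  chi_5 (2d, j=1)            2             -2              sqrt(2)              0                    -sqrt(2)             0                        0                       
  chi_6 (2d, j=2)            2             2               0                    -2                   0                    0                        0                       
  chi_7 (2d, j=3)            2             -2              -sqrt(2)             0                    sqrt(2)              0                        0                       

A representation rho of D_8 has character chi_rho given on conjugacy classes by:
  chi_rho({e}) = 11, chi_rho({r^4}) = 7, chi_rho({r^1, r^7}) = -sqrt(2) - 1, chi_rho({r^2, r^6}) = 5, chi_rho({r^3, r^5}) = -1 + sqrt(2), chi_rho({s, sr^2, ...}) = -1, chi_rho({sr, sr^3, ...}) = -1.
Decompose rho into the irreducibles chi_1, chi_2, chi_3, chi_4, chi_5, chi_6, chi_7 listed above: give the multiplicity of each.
Multiplicities: chi_1: 1, chi_2: 2, chi_3: 2, chi_4: 2, chi_5: 0, chi_6: 1, chi_7: 1.

Use <chi_rho, chi> = (1/|G|) sum_C |C| * chi_rho(C) * conj(chi(C)) with |G| = 16 for each irreducible chi in the table:
  <chi_rho, chi_1> = (1/16)[1*(11)*conj(1) + 1*(7)*conj(1) + 2*(-sqrt(2) - 1)*conj(1) + 2*(5)*conj(1) + 2*(-1 + sqrt(2))*conj(1) + 4*(-1)*conj(1) + 4*(-1)*conj(1)]
      = (1/16)[(11) + (7) + (-2*sqrt(2) - 2) + (10) + (-2 + 2*sqrt(2)) + (-4) + (-4)] = 16/16 = 1
  <chi_rho, chi_2> = (1/16)[1*(11)*conj(1) + 1*(7)*conj(1) + 2*(-sqrt(2) - 1)*conj(1) + 2*(5)*conj(1) + 2*(-1 + sqrt(2))*conj(1) + 4*(-1)*conj(-1) + 4*(-1)*conj(-1)]
      = (1/16)[(11) + (7) + (-2*sqrt(2) - 2) + (10) + (-2 + 2*sqrt(2)) + (4) + (4)] = 32/16 = 2
  <chi_rho, chi_3> = (1/16)[1*(11)*conj(1) + 1*(7)*conj(1) + 2*(-sqrt(2) - 1)*conj(-1) + 2*(5)*conj(1) + 2*(-1 + sqrt(2))*conj(-1) + 4*(-1)*conj(1) + 4*(-1)*conj(-1)]
      = (1/16)[(11) + (7) + (2 + 2*sqrt(2)) + (10) + (2 - 2*sqrt(2)) + (-4) + (4)] = 32/16 = 2
  <chi_rho, chi_4> = (1/16)[1*(11)*conj(1) + 1*(7)*conj(1) + 2*(-sqrt(2) - 1)*conj(-1) + 2*(5)*conj(1) + 2*(-1 + sqrt(2))*conj(-1) + 4*(-1)*conj(-1) + 4*(-1)*conj(1)]
      = (1/16)[(11) + (7) + (2 + 2*sqrt(2)) + (10) + (2 - 2*sqrt(2)) + (4) + (-4)] = 32/16 = 2
  <chi_rho, chi_5> = (1/16)[1*(11)*conj(2) + 1*(7)*conj(-2) + 2*(-sqrt(2) - 1)*conj(sqrt(2)) + 2*(5)*conj(0) + 2*(-1 + sqrt(2))*conj(-sqrt(2)) + 4*(-1)*conj(0) + 4*(-1)*conj(0)]
      = (1/16)[(22) + (-14) + (-4 - 2*sqrt(2)) + (0) + (-4 + 2*sqrt(2)) + (0) + (0)] = 0/16 = 0
  <chi_rho, chi_6> = (1/16)[1*(11)*conj(2) + 1*(7)*conj(2) + 2*(-sqrt(2) - 1)*conj(0) + 2*(5)*conj(-2) + 2*(-1 + sqrt(2))*conj(0) + 4*(-1)*conj(0) + 4*(-1)*conj(0)]
      = (1/16)[(22) + (14) + (0) + (-20) + (0) + (0) + (0)] = 16/16 = 1
  <chi_rho, chi_7> = (1/16)[1*(11)*conj(2) + 1*(7)*conj(-2) + 2*(-sqrt(2) - 1)*conj(-sqrt(2)) + 2*(5)*conj(0) + 2*(-1 + sqrt(2))*conj(sqrt(2)) + 4*(-1)*conj(0) + 4*(-1)*conj(0)]
      = (1/16)[(22) + (-14) + (2*sqrt(2) + 4) + (0) + (4 - 2*sqrt(2)) + (0) + (0)] = 16/16 = 1
Dimension check: dim(rho) = sum (mult * dim) = 1*1 + 2*1 + 2*1 + 2*1 + 0*2 + 1*2 + 1*2 = 11 = chi_rho(e) = 11.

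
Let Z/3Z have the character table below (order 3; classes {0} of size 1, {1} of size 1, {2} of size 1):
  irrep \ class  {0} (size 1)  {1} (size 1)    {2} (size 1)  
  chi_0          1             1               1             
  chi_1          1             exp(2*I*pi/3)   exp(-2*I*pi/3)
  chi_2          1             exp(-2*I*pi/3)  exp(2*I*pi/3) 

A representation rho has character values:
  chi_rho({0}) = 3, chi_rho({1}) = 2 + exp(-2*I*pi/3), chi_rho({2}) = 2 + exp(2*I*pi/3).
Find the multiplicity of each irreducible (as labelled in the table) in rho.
Multiplicities: chi_0: 2, chi_1: 0, chi_2: 1.

Explanation: Use <chi_rho, chi> = (1/|G|) sum_C |C| * chi_rho(C) * conj(chi(C)) with |G| = 3 for each irreducible chi in the table:
  <chi_rho, chi_0> = (1/3)[1*(3)*conj(1) + 1*(2 + exp(-2*I*pi/3))*conj(1) + 1*(2 + exp(2*I*pi/3))*conj(1)]
      = (1/3)[(3) + (2 + exp(-2*I*pi/3)) + (2 + exp(2*I*pi/3))] = 6/3 = 2
  <chi_rho, chi_1> = (1/3)[1*(3)*conj(1) + 1*(2 + exp(-2*I*pi/3))*conj(exp(2*I*pi/3)) + 1*(2 + exp(2*I*pi/3))*conj(exp(-2*I*pi/3))]
      = (1/3)[(3) + (2*exp(-2*I*pi/3) + exp(2*I*pi/3)) + (exp(-2*I*pi/3) + 2*exp(2*I*pi/3))] = 0/3 = 0
  <chi_rho, chi_2> = (1/3)[1*(3)*conj(1) + 1*(2 + exp(-2*I*pi/3))*conj(exp(-2*I*pi/3)) + 1*(2 + exp(2*I*pi/3))*conj(exp(2*I*pi/3))]
      = (1/3)[(3) + (1 + 2*exp(2*I*pi/3)) + (1 + 2*exp(-2*I*pi/3))] = 3/3 = 1
(Exp terms are combined using exp(i*s)*conj(exp(i*t)) = exp(i*(s-t)), and sums of them are collapsed using the identity that for every m > 1 the m distinct m-th roots of unity sum to 0, e.g. 1 + exp(2*I*pi/3) + exp(-2*I*pi/3) = 0.)
Dimension check: dim(rho) = sum (mult * dim) = 2*1 + 0*1 + 1*1 = 3 = chi_rho(e) = 3.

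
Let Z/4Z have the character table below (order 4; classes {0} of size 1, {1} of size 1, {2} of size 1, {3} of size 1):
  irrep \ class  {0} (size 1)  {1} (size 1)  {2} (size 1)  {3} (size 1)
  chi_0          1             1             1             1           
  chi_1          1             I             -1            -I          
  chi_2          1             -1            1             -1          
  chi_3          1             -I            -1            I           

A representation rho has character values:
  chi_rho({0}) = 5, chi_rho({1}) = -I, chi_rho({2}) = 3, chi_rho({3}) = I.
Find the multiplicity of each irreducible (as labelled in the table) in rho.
Multiplicities: chi_0: 2, chi_1: 0, chi_2: 2, chi_3: 1.

Justification: Use <chi_rho, chi> = (1/|G|) sum_C |C| * chi_rho(C) * conj(chi(C)) with |G| = 4 for each irreducible chi in the table:
  <chi_rho, chi_0> = (1/4)[1*(5)*conj(1) + 1*(-I)*conj(1) + 1*(3)*conj(1) + 1*(I)*conj(1)]
      = (1/4)[(5) + (-I) + (3) + (I)] = 8/4 = 2
  <chi_rho, chi_1> = (1/4)[1*(5)*conj(1) + 1*(-I)*conj(I) + 1*(3)*conj(-1) + 1*(I)*conj(-I)]
      = (1/4)[(5) + (-1) + (-3) + (-1)] = 0/4 = 0
  <chi_rho, chi_2> = (1/4)[1*(5)*conj(1) + 1*(-I)*conj(-1) + 1*(3)*conj(1) + 1*(I)*conj(-1)]
      = (1/4)[(5) + (I) + (3) + (-I)] = 8/4 = 2
  <chi_rho, chi_3> = (1/4)[1*(5)*conj(1) + 1*(-I)*conj(-I) + 1*(3)*conj(-1) + 1*(I)*conj(I)]
      = (1/4)[(5) + (1) + (-3) + (1)] = 4/4 = 1
(Exp terms are combined using exp(i*s)*conj(exp(i*t)) = exp(i*(s-t)), and sums of them are collapsed using the identity that for every m > 1 the m distinct m-th roots of unity sum to 0, e.g. 1 + exp(2*I*pi/3) + exp(-2*I*pi/3) = 0.)
Dimension check: dim(rho) = sum (mult * dim) = 2*1 + 0*1 + 2*1 + 1*1 = 5 = chi_rho(e) = 5.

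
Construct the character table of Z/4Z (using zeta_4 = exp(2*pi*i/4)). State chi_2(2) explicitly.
Character table of Z/4Z (irreps indexed chi_0,...,chi_3 with chi_k(m) = zeta_4^(k*m), zeta_4 = exp(2*pi*i/4)):
  irrep \ class  {0} (size 1)  {1} (size 1)  {2} (size 1)  {3} (size 1)
  chi_0          1             1             1             1           
  chi_1          1             I             -1            -I          
  chi_2          1             -1            1             -1          
  chi_3          1             -I            -1            I           

Spot check: chi_2(2) = zeta_4^(2*2) = zeta_4^4 = 1.

Explanation: Z/4Z is abelian, so all 4 irreducible complex representations are 1-dimensional. They are given by chi_k(m) = zeta_4^(k*m) for k = 0,...,3. Row orthogonality: sum_m chi_k(m) conj(chi_l(m)) = 4 * [k = l].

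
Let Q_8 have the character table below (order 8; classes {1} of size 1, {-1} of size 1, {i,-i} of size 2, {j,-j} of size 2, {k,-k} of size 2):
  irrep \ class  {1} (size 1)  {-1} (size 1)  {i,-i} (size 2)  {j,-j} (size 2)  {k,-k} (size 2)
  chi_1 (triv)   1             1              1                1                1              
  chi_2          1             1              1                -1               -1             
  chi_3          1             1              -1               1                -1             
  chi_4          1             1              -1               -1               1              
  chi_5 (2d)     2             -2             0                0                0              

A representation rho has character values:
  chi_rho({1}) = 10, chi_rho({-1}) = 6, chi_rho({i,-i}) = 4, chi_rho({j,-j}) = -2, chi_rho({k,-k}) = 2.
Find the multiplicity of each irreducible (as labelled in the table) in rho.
Multiplicities: chi_1: 3, chi_2: 3, chi_3: 0, chi_4: 2, chi_5: 1.

Argument: Use <chi_rho, chi> = (1/|G|) sum_C |C| * chi_rho(C) * conj(chi(C)) with |G| = 8 for each irreducible chi in the table:
  <chi_rho, chi_1> = (1/8)[1*(10)*conj(1) + 1*(6)*conj(1) + 2*(4)*conj(1) + 2*(-2)*conj(1) + 2*(2)*conj(1)]
      = (1/8)[(10) + (6) + (8) + (-4) + (4)] = 24/8 = 3
  <chi_rho, chi_2> = (1/8)[1*(10)*conj(1) + 1*(6)*conj(1) + 2*(4)*conj(1) + 2*(-2)*conj(-1) + 2*(2)*conj(-1)]
      = (1/8)[(10) + (6) + (8) + (4) + (-4)] = 24/8 = 3
  <chi_rho, chi_3> = (1/8)[1*(10)*conj(1) + 1*(6)*conj(1) + 2*(4)*conj(-1) + 2*(-2)*conj(1) + 2*(2)*conj(-1)]
      = (1/8)[(10) + (6) + (-8) + (-4) + (-4)] = 0/8 = 0
  <chi_rho, chi_4> = (1/8)[1*(10)*conj(1) + 1*(6)*conj(1) + 2*(4)*conj(-1) + 2*(-2)*conj(-1) + 2*(2)*conj(1)]
      = (1/8)[(10) + (6) + (-8) + (4) + (4)] = 16/8 = 2
  <chi_rho, chi_5> = (1/8)[1*(10)*conj(2) + 1*(6)*conj(-2) + 2*(4)*conj(0) + 2*(-2)*conj(0) + 2*(2)*conj(0)]
      = (1/8)[(20) + (-12) + (0) + (0) + (0)] = 8/8 = 1
Dimension check: dim(rho) = sum (mult * dim) = 3*1 + 3*1 + 0*1 + 2*1 + 1*2 = 10 = chi_rho(e) = 10.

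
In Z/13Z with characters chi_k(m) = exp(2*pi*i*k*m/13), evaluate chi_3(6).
chi_3(6) = zeta_13^18 = exp(10*I*pi/13)

Details: chi_3(6) = zeta_13^(3*6) = zeta_13^18. Since zeta_13^13 = 1, this equals zeta_13^5 = exp(2*pi*i*5/13) = exp(10*I*pi/13).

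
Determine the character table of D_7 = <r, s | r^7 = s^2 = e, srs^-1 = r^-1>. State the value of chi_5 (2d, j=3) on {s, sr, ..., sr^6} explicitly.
Conjugacy classes: {e} of size 1, {r^1, r^6} of size 2, {r^2, r^5} of size 2, {r^3, r^4} of size 2, {s, sr, ..., sr^6} of size 7.
Character table:
  irrep \ class              {e} (size 1)  {r^1, r^6} (size 2)  {r^2, r^5} (size 2)  {r^3, r^4} (size 2)  {s, sr, ..., sr^6} (size 7)
  chi_1 (triv)               1             1                    1                    1                    1                          
  chi_2 (sign: r->1, s->-1)  1             1                    1                    1                    -1                         
  chi_3 (2d, j=1)            2             2*cos(2*pi/7)        -2*cos(3*pi/7)       -2*cos(pi/7)         0                          
  chi_4 (2d, j=2)            2             -2*cos(3*pi/7)       -2*cos(pi/7)         2*cos(2*pi/7)        0                          
  chi_5 (2d, j=3)            2             -2*cos(pi/7)         2*cos(2*pi/7)        -2*cos(3*pi/7)       0                          

Spot check: chi_5 (2d, j=3) on {s, sr, ..., sr^6} = 0.

Solution. D_7 has order 2*7 = 14 with 5 conjugacy classes, hence 5 irreducibles. Sum of squared dims 1 + 1 + 4 + 4 + 4 = 14 = |G|. Linear characters come from the abelianisation; the 2-dimensional irreps have character r^k -> 2*cos(2*pi*j*k/7), reflections -> 0.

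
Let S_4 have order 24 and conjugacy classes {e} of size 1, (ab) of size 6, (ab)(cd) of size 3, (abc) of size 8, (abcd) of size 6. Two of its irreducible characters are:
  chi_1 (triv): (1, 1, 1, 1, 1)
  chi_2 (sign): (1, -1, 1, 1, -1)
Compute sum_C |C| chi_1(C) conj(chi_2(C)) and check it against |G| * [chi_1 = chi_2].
Sum = 0; so <chi_1, chi_2> = 0 (distinct irreducibles are orthogonal).

Working: Compute term by term over conjugacy classes (|C| * chi_1(C) * conj(chi_2(C))):
  1*(1)*conj(1) + 6*(1)*conj(-1) + 3*(1)*conj(1) + 8*(1)*conj(1) + 6*(1)*conj(-1)
  = (1) + (-6) + (3) + (8) + (-6)
  = 0.
Dividing by |G| = 24 gives 0/24 = 0, matching the row-orthogonality relation <chi_1, chi_2> = [chi_1 = chi_2].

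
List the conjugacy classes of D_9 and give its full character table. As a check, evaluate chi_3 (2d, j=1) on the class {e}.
Conjugacy classes: {e} of size 1, {r^1, r^8} of size 2, {r^2, r^7} of size 2, {r^3, r^6} of size 2, {r^4, r^5} of size 2, {s, sr, ..., sr^8} of size 9.
Character table:
  irrep \ class              {e} (size 1)  {r^1, r^8} (size 2)  {r^2, r^7} (size 2)  {r^3, r^6} (size 2)  {r^4, r^5} (size 2)  {s, sr, ..., sr^8} (size 9)
  chi_1 (triv)               1             1                    1                    1                    1                    1                          
  chi_2 (sign: r->1, s->-1)  1             1                    1                    1                    1                    -1                         
  chi_3 (2d, j=1)            2             2*cos(2*pi/9)        2*cos(4*pi/9)        -1                   -2*cos(pi/9)         0                          
  chi_4 (2d, j=2)            2             2*cos(4*pi/9)        -2*cos(pi/9)         -1                   2*cos(2*pi/9)        0                          
  chi_5 (2d, j=3)            2             -1                   -1                   2                    -1                   0                          
  chi_6 (2d, j=4)            2             -2*cos(pi/9)         2*cos(2*pi/9)        -1                   2*cos(4*pi/9)        0                          

Spot check: chi_3 (2d, j=1) on {e} = 2.

Details: D_9 has order 2*9 = 18 with 6 conjugacy classes, hence 6 irreducibles. Sum of squared dims 1 + 1 + 4 + 4 + 4 + 4 = 18 = |G|. Linear characters come from the abelianisation; the 2-dimensional irreps have character r^k -> 2*cos(2*pi*j*k/9), reflections -> 0.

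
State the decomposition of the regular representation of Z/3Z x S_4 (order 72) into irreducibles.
Each irreducible V_i of dimension d_i appears with multiplicity d_i, i.e. rho_reg = (direct sum over all irreducibles V_i) d_i V_i. The irreducible dimensions for Z/3Z x S_4 are 1, 1, 1, 1, 1, 1, 2, 2, 2, 3, 3, 3, 3, 3, 3: 6 irreducibles of dimension 1, each with multiplicity 1; 3 irreducibles of dimension 2, each with multiplicity 2; 6 irreducibles of dimension 3, each with multiplicity 3. Total dimension 6*1*1 + 3*2*2 + 6*3*3 = 72 = |G|.

Solution. General theorem: in the regular representation of a finite group G, each irreducible appears with multiplicity equal to its dimension. Check: dim(rho_reg) = sum d_i^2 = 1 + 1 + 1 + 1 + 1 + 1 + 4 + 4 + 4 + 9 + 9 + 9 + 9 + 9 + 9 = 72 = |G|.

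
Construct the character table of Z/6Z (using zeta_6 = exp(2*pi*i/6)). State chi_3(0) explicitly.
Character table of Z/6Z (irreps indexed chi_0,...,chi_5 with chi_k(m) = zeta_6^(k*m), zeta_6 = exp(2*pi*i/6)):
  irrep \ class  {0} (size 1)  {1} (size 1)    {2} (size 1)    {3} (size 1)  {4} (size 1)    {5} (size 1)  
  chi_0          1             1               1               1             1               1             
  chi_1          1             exp(I*pi/3)     exp(2*I*pi/3)   -1            exp(-2*I*pi/3)  exp(-I*pi/3)  
  chi_2          1             exp(2*I*pi/3)   exp(-2*I*pi/3)  1             exp(2*I*pi/3)   exp(-2*I*pi/3)
  chi_3          1             -1              1               -1            1               -1            
  chi_4          1             exp(-2*I*pi/3)  exp(2*I*pi/3)   1             exp(-2*I*pi/3)  exp(2*I*pi/3) 
  chi_5          1             exp(-I*pi/3)    exp(-2*I*pi/3)  -1            exp(2*I*pi/3)   exp(I*pi/3)   

Spot check: chi_3(0) = zeta_6^(3*0) = zeta_6^0 = 1.

Reasoning: Z/6Z is abelian, so all 6 irreducible complex representations are 1-dimensional. They are given by chi_k(m) = zeta_6^(k*m) for k = 0,...,5. Row orthogonality: sum_m chi_k(m) conj(chi_l(m)) = 6 * [k = l].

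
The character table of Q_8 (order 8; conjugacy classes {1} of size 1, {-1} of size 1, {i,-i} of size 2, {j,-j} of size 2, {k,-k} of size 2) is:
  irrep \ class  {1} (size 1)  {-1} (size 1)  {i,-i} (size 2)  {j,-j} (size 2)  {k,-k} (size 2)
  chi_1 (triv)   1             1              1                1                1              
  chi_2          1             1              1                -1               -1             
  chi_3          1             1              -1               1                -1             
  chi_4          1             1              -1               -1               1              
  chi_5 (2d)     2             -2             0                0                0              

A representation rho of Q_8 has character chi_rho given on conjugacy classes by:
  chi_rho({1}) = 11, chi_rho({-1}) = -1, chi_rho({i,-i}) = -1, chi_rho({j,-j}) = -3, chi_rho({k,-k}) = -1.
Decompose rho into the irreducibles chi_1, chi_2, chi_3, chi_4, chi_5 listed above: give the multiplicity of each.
Multiplicities: chi_1: 0, chi_2: 2, chi_3: 1, chi_4: 2, chi_5: 3.

Explanation: Use <chi_rho, chi> = (1/|G|) sum_C |C| * chi_rho(C) * conj(chi(C)) with |G| = 8 for each irreducible chi in the table:
  <chi_rho, chi_1> = (1/8)[1*(11)*conj(1) + 1*(-1)*conj(1) + 2*(-1)*conj(1) + 2*(-3)*conj(1) + 2*(-1)*conj(1)]
      = (1/8)[(11) + (-1) + (-2) + (-6) + (-2)] = 0/8 = 0
  <chi_rho, chi_2> = (1/8)[1*(11)*conj(1) + 1*(-1)*conj(1) + 2*(-1)*conj(1) + 2*(-3)*conj(-1) + 2*(-1)*conj(-1)]
      = (1/8)[(11) + (-1) + (-2) + (6) + (2)] = 16/8 = 2
  <chi_rho, chi_3> = (1/8)[1*(11)*conj(1) + 1*(-1)*conj(1) + 2*(-1)*conj(-1) + 2*(-3)*conj(1) + 2*(-1)*conj(-1)]
      = (1/8)[(11) + (-1) + (2) + (-6) + (2)] = 8/8 = 1
  <chi_rho, chi_4> = (1/8)[1*(11)*conj(1) + 1*(-1)*conj(1) + 2*(-1)*conj(-1) + 2*(-3)*conj(-1) + 2*(-1)*conj(1)]
      = (1/8)[(11) + (-1) + (2) + (6) + (-2)] = 16/8 = 2
  <chi_rho, chi_5> = (1/8)[1*(11)*conj(2) + 1*(-1)*conj(-2) + 2*(-1)*conj(0) + 2*(-3)*conj(0) + 2*(-1)*conj(0)]
      = (1/8)[(22) + (2) + (0) + (0) + (0)] = 24/8 = 3
Dimension check: dim(rho) = sum (mult * dim) = 0*1 + 2*1 + 1*1 + 2*1 + 3*2 = 11 = chi_rho(e) = 11.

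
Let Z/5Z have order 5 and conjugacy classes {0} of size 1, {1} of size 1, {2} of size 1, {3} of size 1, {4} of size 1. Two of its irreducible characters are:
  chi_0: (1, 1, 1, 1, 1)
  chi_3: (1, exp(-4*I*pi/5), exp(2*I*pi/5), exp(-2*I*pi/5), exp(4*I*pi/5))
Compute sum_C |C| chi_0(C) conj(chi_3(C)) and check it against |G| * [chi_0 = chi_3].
Sum = 0; so <chi_0, chi_3> = 0 (distinct irreducibles are orthogonal).

Explanation: Compute term by term over conjugacy classes (|C| * chi_0(C) * conj(chi_3(C))):
  1*(1)*conj(1) + 1*(1)*conj(exp(-4*I*pi/5)) + 1*(1)*conj(exp(2*I*pi/5)) + 1*(1)*conj(exp(-2*I*pi/5)) + 1*(1)*conj(exp(4*I*pi/5))
  = (1) + (exp(4*I*pi/5)) + (exp(-2*I*pi/5)) + (exp(2*I*pi/5)) + (exp(-4*I*pi/5))
  = 0.
(Exp terms are combined using exp(i*s)*conj(exp(i*t)) = exp(i*(s-t)), and sums of them are collapsed using the identity that for every m > 1 the m distinct m-th roots of unity sum to 0, e.g. 1 + exp(2*I*pi/3) + exp(-2*I*pi/3) = 0.)
Dividing by |G| = 5 gives 0/5 = 0, matching the row-orthogonality relation <chi_0, chi_3> = [chi_0 = chi_3].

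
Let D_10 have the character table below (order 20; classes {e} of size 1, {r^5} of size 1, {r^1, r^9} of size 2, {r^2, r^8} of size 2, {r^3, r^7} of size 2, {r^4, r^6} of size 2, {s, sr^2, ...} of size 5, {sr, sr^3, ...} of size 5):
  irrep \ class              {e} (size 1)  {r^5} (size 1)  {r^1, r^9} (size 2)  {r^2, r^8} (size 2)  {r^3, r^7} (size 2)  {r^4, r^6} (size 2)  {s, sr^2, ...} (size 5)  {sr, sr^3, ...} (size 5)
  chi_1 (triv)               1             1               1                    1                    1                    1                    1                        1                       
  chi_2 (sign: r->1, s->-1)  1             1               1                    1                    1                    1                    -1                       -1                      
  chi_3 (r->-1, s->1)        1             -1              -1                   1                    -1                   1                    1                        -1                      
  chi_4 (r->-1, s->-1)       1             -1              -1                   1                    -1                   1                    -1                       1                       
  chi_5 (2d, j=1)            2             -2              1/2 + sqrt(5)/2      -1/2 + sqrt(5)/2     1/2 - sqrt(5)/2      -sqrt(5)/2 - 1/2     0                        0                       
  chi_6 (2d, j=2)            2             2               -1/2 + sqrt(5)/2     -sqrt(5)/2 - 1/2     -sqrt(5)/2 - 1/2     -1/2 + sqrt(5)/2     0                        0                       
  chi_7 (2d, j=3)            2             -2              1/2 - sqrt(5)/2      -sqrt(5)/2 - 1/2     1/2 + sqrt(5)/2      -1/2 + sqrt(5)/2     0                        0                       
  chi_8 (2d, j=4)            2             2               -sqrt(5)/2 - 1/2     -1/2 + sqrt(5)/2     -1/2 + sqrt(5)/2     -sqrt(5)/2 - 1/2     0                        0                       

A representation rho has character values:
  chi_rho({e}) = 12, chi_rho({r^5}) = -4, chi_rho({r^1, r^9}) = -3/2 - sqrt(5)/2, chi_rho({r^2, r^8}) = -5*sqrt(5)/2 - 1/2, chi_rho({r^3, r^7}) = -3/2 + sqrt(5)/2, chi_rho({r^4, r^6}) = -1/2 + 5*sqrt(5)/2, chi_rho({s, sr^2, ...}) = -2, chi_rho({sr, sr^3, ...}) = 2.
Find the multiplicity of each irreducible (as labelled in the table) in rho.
Multiplicities: chi_1: 0, chi_2: 0, chi_3: 0, chi_4: 2, chi_5: 0, chi_6: 2, chi_7: 3, chi_8: 0.

Explanation: Use <chi_rho, chi> = (1/|G|) sum_C |C| * chi_rho(C) * conj(chi(C)) with |G| = 20 for each irreducible chi in the table:
  <chi_rho, chi_1> = (1/20)[1*(12)*conj(1) + 1*(-4)*conj(1) + 2*(-3/2 - sqrt(5)/2)*conj(1) + 2*(-5*sqrt(5)/2 - 1/2)*conj(1) + 2*(-3/2 + sqrt(5)/2)*conj(1) + 2*(-1/2 + 5*sqrt(5)/2)*conj(1) + 5*(-2)*conj(1) + 5*(2)*conj(1)]
      = (1/20)[(12) + (-4) + (-3 - sqrt(5)) + (-5*sqrt(5) - 1) + (-3 + sqrt(5)) + (-1 + 5*sqrt(5)) + (-10) + (10)] = 0/20 = 0
  <chi_rho, chi_2> = (1/20)[1*(12)*conj(1) + 1*(-4)*conj(1) + 2*(-3/2 - sqrt(5)/2)*conj(1) + 2*(-5*sqrt(5)/2 - 1/2)*conj(1) + 2*(-3/2 + sqrt(5)/2)*conj(1) + 2*(-1/2 + 5*sqrt(5)/2)*conj(1) + 5*(-2)*conj(-1) + 5*(2)*conj(-1)]
      = (1/20)[(12) + (-4) + (-3 - sqrt(5)) + (-5*sqrt(5) - 1) + (-3 + sqrt(5)) + (-1 + 5*sqrt(5)) + (10) + (-10)] = 0/20 = 0
  <chi_rho, chi_3> = (1/20)[1*(12)*conj(1) + 1*(-4)*conj(-1) + 2*(-3/2 - sqrt(5)/2)*conj(-1) + 2*(-5*sqrt(5)/2 - 1/2)*conj(1) + 2*(-3/2 + sqrt(5)/2)*conj(-1) + 2*(-1/2 + 5*sqrt(5)/2)*conj(1) + 5*(-2)*conj(1) + 5*(2)*conj(-1)]
      = (1/20)[(12) + (4) + (sqrt(5) + 3) + (-5*sqrt(5) - 1) + (3 - sqrt(5)) + (-1 + 5*sqrt(5)) + (-10) + (-10)] = 0/20 = 0
  <chi_rho, chi_4> = (1/20)[1*(12)*conj(1) + 1*(-4)*conj(-1) + 2*(-3/2 - sqrt(5)/2)*conj(-1) + 2*(-5*sqrt(5)/2 - 1/2)*conj(1) + 2*(-3/2 + sqrt(5)/2)*conj(-1) + 2*(-1/2 + 5*sqrt(5)/2)*conj(1) + 5*(-2)*conj(-1) + 5*(2)*conj(1)]
      = (1/20)[(12) + (4) + (sqrt(5) + 3) + (-5*sqrt(5) - 1) + (3 - sqrt(5)) + (-1 + 5*sqrt(5)) + (10) + (10)] = 40/20 = 2
  <chi_rho, chi_5> = (1/20)[1*(12)*conj(2) + 1*(-4)*conj(-2) + 2*(-3/2 - sqrt(5)/2)*conj(1/2 + sqrt(5)/2) + 2*(-5*sqrt(5)/2 - 1/2)*conj(-1/2 + sqrt(5)/2) + 2*(-3/2 + sqrt(5)/2)*conj(1/2 - sqrt(5)/2) + 2*(-1/2 + 5*sqrt(5)/2)*conj(-sqrt(5)/2 - 1/2) + 5*(-2)*conj(0) + 5*(2)*conj(0)]
      = (1/20)[(24) + (8) + (-2*sqrt(5) - 4) + (-12 + 2*sqrt(5)) + (-4 + 2*sqrt(5)) + (-12 - 2*sqrt(5)) + (0) + (0)] = 0/20 = 0
  <chi_rho, chi_6> = (1/20)[1*(12)*conj(2) + 1*(-4)*conj(2) + 2*(-3/2 - sqrt(5)/2)*conj(-1/2 + sqrt(5)/2) + 2*(-5*sqrt(5)/2 - 1/2)*conj(-sqrt(5)/2 - 1/2) + 2*(-3/2 + sqrt(5)/2)*conj(-sqrt(5)/2 - 1/2) + 2*(-1/2 + 5*sqrt(5)/2)*conj(-1/2 + sqrt(5)/2) + 5*(-2)*conj(0) + 5*(2)*conj(0)]
      = (1/20)[(24) + (-8) + (-sqrt(5) - 1) + (3*sqrt(5) + 13) + (-1 + sqrt(5)) + (13 - 3*sqrt(5)) + (0) + (0)] = 40/20 = 2
  <chi_rho, chi_7> = (1/20)[1*(12)*conj(2) + 1*(-4)*conj(-2) + 2*(-3/2 - sqrt(5)/2)*conj(1/2 - sqrt(5)/2) + 2*(-5*sqrt(5)/2 - 1/2)*conj(-sqrt(5)/2 - 1/2) + 2*(-3/2 + sqrt(5)/2)*conj(1/2 + sqrt(5)/2) + 2*(-1/2 + 5*sqrt(5)/2)*conj(-1/2 + sqrt(5)/2) + 5*(-2)*conj(0) + 5*(2)*conj(0)]
      = (1/20)[(24) + (8) + (1 + sqrt(5)) + (3*sqrt(5) + 13) + (1 - sqrt(5)) + (13 - 3*sqrt(5)) + (0) + (0)] = 60/20 = 3
  <chi_rho, chi_8> = (1/20)[1*(12)*conj(2) + 1*(-4)*conj(2) + 2*(-3/2 - sqrt(5)/2)*conj(-sqrt(5)/2 - 1/2) + 2*(-5*sqrt(5)/2 - 1/2)*conj(-1/2 + sqrt(5)/2) + 2*(-3/2 + sqrt(5)/2)*conj(-1/2 + sqrt(5)/2) + 2*(-1/2 + 5*sqrt(5)/2)*conj(-sqrt(5)/2 - 1/2) + 5*(-2)*conj(0) + 5*(2)*conj(0)]
      = (1/20)[(24) + (-8) + (4 + 2*sqrt(5)) + (-12 + 2*sqrt(5)) + (4 - 2*sqrt(5)) + (-12 - 2*sqrt(5)) + (0) + (0)] = 0/20 = 0
Dimension check: dim(rho) = sum (mult * dim) = 0*1 + 0*1 + 0*1 + 2*1 + 0*2 + 2*2 + 3*2 + 0*2 = 12 = chi_rho(e) = 12.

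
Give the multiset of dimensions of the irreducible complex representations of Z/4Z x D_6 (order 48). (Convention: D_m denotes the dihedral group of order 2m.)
Dimensions: 1, 1, 1, 1, 1, 1, 1, 1, 1, 1, 1, 1, 1, 1, 1, 1, 2, 2, 2, 2, 2, 2, 2, 2

Derivation: There are 24 irreducibles (= number of conjugacy classes). Their dimensions d_i satisfy sum d_i^2 = |G| = 48: 1 + 1 + 1 + 1 + 1 + 1 + 1 + 1 + 1 + 1 + 1 + 1 + 1 + 1 + 1 + 1 + 4 + 4 + 4 + 4 + 4 + 4 + 4 + 4 = 48. (For the product with Z/4Z: each of the 4 1-dim characters of Z/4Z tensors with each irrep of D_6, giving 4 copies of each D_6-dimension.)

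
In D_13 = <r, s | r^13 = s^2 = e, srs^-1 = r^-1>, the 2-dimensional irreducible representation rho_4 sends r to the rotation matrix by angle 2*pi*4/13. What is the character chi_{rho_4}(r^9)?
chi_{rho_4}(r^9) = 2*cos(2*pi*4*9/13) = 2*cos(6*pi/13)

Justification: rho_4(r^9) is rotation by angle 2*pi*4*9/13, whose trace is 2*cos(2*pi*4*9/13) = 2*cos(6*pi/13).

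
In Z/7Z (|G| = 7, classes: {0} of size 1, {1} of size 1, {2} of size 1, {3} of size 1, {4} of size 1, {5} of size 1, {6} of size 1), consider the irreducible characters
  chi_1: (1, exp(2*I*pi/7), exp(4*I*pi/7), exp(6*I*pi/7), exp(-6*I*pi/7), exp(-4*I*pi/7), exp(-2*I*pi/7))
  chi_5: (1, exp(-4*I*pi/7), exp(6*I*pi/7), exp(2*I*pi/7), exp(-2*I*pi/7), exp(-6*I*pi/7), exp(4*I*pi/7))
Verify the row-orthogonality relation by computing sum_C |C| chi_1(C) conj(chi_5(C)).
Sum = 0; so <chi_1, chi_5> = 0 (distinct irreducibles are orthogonal).

Explanation: Compute term by term over conjugacy classes (|C| * chi_1(C) * conj(chi_5(C))):
  1*(1)*conj(1) + 1*(exp(2*I*pi/7))*conj(exp(-4*I*pi/7)) + 1*(exp(4*I*pi/7))*conj(exp(6*I*pi/7)) + 1*(exp(6*I*pi/7))*conj(exp(2*I*pi/7)) + 1*(exp(-6*I*pi/7))*conj(exp(-2*I*pi/7)) + 1*(exp(-4*I*pi/7))*conj(exp(-6*I*pi/7)) + 1*(exp(-2*I*pi/7))*conj(exp(4*I*pi/7))
  = (1) + (exp(6*I*pi/7)) + (exp(-2*I*pi/7)) + (exp(4*I*pi/7)) + (exp(-4*I*pi/7)) + (exp(2*I*pi/7)) + (exp(-6*I*pi/7))
  = 0.
(Exp terms are combined using exp(i*s)*conj(exp(i*t)) = exp(i*(s-t)), and sums of them are collapsed using the identity that for every m > 1 the m distinct m-th roots of unity sum to 0, e.g. 1 + exp(2*I*pi/3) + exp(-2*I*pi/3) = 0.)
Dividing by |G| = 7 gives 0/7 = 0, matching the row-orthogonality relation <chi_1, chi_5> = [chi_1 = chi_5].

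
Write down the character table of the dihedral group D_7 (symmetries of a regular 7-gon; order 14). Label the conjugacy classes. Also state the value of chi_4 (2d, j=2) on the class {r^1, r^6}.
Conjugacy classes: {e} of size 1, {r^1, r^6} of size 2, {r^2, r^5} of size 2, {r^3, r^4} of size 2, {s, sr, ..., sr^6} of size 7.
Character table:
  irrep \ class              {e} (size 1)  {r^1, r^6} (size 2)  {r^2, r^5} (size 2)  {r^3, r^4} (size 2)  {s, sr, ..., sr^6} (size 7)
  chi_1 (triv)               1             1                    1                    1                    1                          
  chi_2 (sign: r->1, s->-1)  1             1                    1                    1                    -1                         
  chi_3 (2d, j=1)            2             2*cos(2*pi/7)        -2*cos(3*pi/7)       -2*cos(pi/7)         0                          
  chi_4 (2d, j=2)            2             -2*cos(3*pi/7)       -2*cos(pi/7)         2*cos(2*pi/7)        0                          
  chi_5 (2d, j=3)            2             -2*cos(pi/7)         2*cos(2*pi/7)        -2*cos(3*pi/7)       0                          

Spot check: chi_4 (2d, j=2) on {r^1, r^6} = -2*cos(3*pi/7).

Reasoning: D_7 has order 2*7 = 14 with 5 conjugacy classes, hence 5 irreducibles. Sum of squared dims 1 + 1 + 4 + 4 + 4 = 14 = |G|. Linear characters come from the abelianisation; the 2-dimensional irreps have character r^k -> 2*cos(2*pi*j*k/7), reflections -> 0.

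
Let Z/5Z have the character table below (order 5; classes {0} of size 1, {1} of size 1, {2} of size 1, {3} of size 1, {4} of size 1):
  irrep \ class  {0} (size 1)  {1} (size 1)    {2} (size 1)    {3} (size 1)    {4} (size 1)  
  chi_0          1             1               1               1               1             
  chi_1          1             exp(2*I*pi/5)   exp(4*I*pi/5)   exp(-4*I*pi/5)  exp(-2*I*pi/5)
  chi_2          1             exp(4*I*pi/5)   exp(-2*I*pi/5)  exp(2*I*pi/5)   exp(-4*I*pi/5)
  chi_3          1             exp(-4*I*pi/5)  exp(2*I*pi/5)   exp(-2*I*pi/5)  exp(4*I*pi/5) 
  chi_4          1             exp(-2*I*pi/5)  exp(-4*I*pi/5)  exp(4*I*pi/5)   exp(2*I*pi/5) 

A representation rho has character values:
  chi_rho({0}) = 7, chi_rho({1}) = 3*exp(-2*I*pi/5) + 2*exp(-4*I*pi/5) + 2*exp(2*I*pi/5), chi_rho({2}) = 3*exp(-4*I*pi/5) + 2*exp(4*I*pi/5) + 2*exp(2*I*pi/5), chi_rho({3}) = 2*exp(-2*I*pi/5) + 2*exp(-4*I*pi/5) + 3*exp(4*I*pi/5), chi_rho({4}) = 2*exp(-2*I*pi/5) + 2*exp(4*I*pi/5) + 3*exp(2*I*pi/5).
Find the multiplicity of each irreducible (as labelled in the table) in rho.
Multiplicities: chi_0: 0, chi_1: 2, chi_2: 0, chi_3: 2, chi_4: 3.

Reasoning: Use <chi_rho, chi> = (1/|G|) sum_C |C| * chi_rho(C) * conj(chi(C)) with |G| = 5 for each irreducible chi in the table:
  <chi_rho, chi_0> = (1/5)[1*(7)*conj(1) + 1*(3*exp(-2*I*pi/5) + 2*exp(-4*I*pi/5) + 2*exp(2*I*pi/5))*conj(1) + 1*(3*exp(-4*I*pi/5) + 2*exp(4*I*pi/5) + 2*exp(2*I*pi/5))*conj(1) + 1*(2*exp(-2*I*pi/5) + 2*exp(-4*I*pi/5) + 3*exp(4*I*pi/5))*conj(1) + 1*(2*exp(-2*I*pi/5) + 2*exp(4*I*pi/5) + 3*exp(2*I*pi/5))*conj(1)]
      = (1/5)[(7) + (3*exp(-2*I*pi/5) + 2*exp(-4*I*pi/5) + 2*exp(2*I*pi/5)) + (3*exp(-4*I*pi/5) + 2*exp(4*I*pi/5) + 2*exp(2*I*pi/5)) + (2*exp(-2*I*pi/5) + 2*exp(-4*I*pi/5) + 3*exp(4*I*pi/5)) + (2*exp(-2*I*pi/5) + 2*exp(4*I*pi/5) + 3*exp(2*I*pi/5))] = 0/5 = 0
  <chi_rho, chi_1> = (1/5)[1*(7)*conj(1) + 1*(3*exp(-2*I*pi/5) + 2*exp(-4*I*pi/5) + 2*exp(2*I*pi/5))*conj(exp(2*I*pi/5)) + 1*(3*exp(-4*I*pi/5) + 2*exp(4*I*pi/5) + 2*exp(2*I*pi/5))*conj(exp(4*I*pi/5)) + 1*(2*exp(-2*I*pi/5) + 2*exp(-4*I*pi/5) + 3*exp(4*I*pi/5))*conj(exp(-4*I*pi/5)) + 1*(2*exp(-2*I*pi/5) + 2*exp(4*I*pi/5) + 3*exp(2*I*pi/5))*conj(exp(-2*I*pi/5))]
      = (1/5)[(7) + (2 + 3*exp(-4*I*pi/5) + 2*exp(4*I*pi/5)) + (2 + 2*exp(-2*I*pi/5) + 3*exp(2*I*pi/5)) + (2 + 3*exp(-2*I*pi/5) + 2*exp(2*I*pi/5)) + (2 + 2*exp(-4*I*pi/5) + 3*exp(4*I*pi/5))] = 10/5 = 2
  <chi_rho, chi_2> = (1/5)[1*(7)*conj(1) + 1*(3*exp(-2*I*pi/5) + 2*exp(-4*I*pi/5) + 2*exp(2*I*pi/5))*conj(exp(4*I*pi/5)) + 1*(3*exp(-4*I*pi/5) + 2*exp(4*I*pi/5) + 2*exp(2*I*pi/5))*conj(exp(-2*I*pi/5)) + 1*(2*exp(-2*I*pi/5) + 2*exp(-4*I*pi/5) + 3*exp(4*I*pi/5))*conj(exp(2*I*pi/5)) + 1*(2*exp(-2*I*pi/5) + 2*exp(4*I*pi/5) + 3*exp(2*I*pi/5))*conj(exp(-4*I*pi/5))]
      = (1/5)[(7) + (2*exp(-2*I*pi/5) + 3*exp(4*I*pi/5) + 2*exp(2*I*pi/5)) + (3*exp(-2*I*pi/5) + 2*exp(-4*I*pi/5) + 2*exp(4*I*pi/5)) + (2*exp(-4*I*pi/5) + 2*exp(4*I*pi/5) + 3*exp(2*I*pi/5)) + (2*exp(-2*I*pi/5) + 3*exp(-4*I*pi/5) + 2*exp(2*I*pi/5))] = 0/5 = 0
  <chi_rho, chi_3> = (1/5)[1*(7)*conj(1) + 1*(3*exp(-2*I*pi/5) + 2*exp(-4*I*pi/5) + 2*exp(2*I*pi/5))*conj(exp(-4*I*pi/5)) + 1*(3*exp(-4*I*pi/5) + 2*exp(4*I*pi/5) + 2*exp(2*I*pi/5))*conj(exp(2*I*pi/5)) + 1*(2*exp(-2*I*pi/5) + 2*exp(-4*I*pi/5) + 3*exp(4*I*pi/5))*conj(exp(-2*I*pi/5)) + 1*(2*exp(-2*I*pi/5) + 2*exp(4*I*pi/5) + 3*exp(2*I*pi/5))*conj(exp(4*I*pi/5))]
      = (1/5)[(7) + (2 + 2*exp(-4*I*pi/5) + 3*exp(2*I*pi/5)) + (2 + 3*exp(4*I*pi/5) + 2*exp(2*I*pi/5)) + (2 + 2*exp(-2*I*pi/5) + 3*exp(-4*I*pi/5)) + (2 + 3*exp(-2*I*pi/5) + 2*exp(4*I*pi/5))] = 10/5 = 2
  <chi_rho, chi_4> = (1/5)[1*(7)*conj(1) + 1*(3*exp(-2*I*pi/5) + 2*exp(-4*I*pi/5) + 2*exp(2*I*pi/5))*conj(exp(-2*I*pi/5)) + 1*(3*exp(-4*I*pi/5) + 2*exp(4*I*pi/5) + 2*exp(2*I*pi/5))*conj(exp(-4*I*pi/5)) + 1*(2*exp(-2*I*pi/5) + 2*exp(-4*I*pi/5) + 3*exp(4*I*pi/5))*conj(exp(4*I*pi/5)) + 1*(2*exp(-2*I*pi/5) + 2*exp(4*I*pi/5) + 3*exp(2*I*pi/5))*conj(exp(2*I*pi/5))]
      = (1/5)[(7) + (3 + 2*exp(-2*I*pi/5) + 2*exp(4*I*pi/5)) + (3 + 2*exp(-2*I*pi/5) + 2*exp(-4*I*pi/5)) + (3 + 2*exp(4*I*pi/5) + 2*exp(2*I*pi/5)) + (3 + 2*exp(-4*I*pi/5) + 2*exp(2*I*pi/5))] = 15/5 = 3
(Exp terms are combined using exp(i*s)*conj(exp(i*t)) = exp(i*(s-t)), and sums of them are collapsed using the identity that for every m > 1 the m distinct m-th roots of unity sum to 0, e.g. 1 + exp(2*I*pi/3) + exp(-2*I*pi/3) = 0.)
Dimension check: dim(rho) = sum (mult * dim) = 0*1 + 2*1 + 0*1 + 2*1 + 3*1 = 7 = chi_rho(e) = 7.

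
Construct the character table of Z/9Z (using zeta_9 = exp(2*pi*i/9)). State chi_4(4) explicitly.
Character table of Z/9Z (irreps indexed chi_0,...,chi_8 with chi_k(m) = zeta_9^(k*m), zeta_9 = exp(2*pi*i/9)):
  irrep \ class  {0} (size 1)  {1} (size 1)    {2} (size 1)    {3} (size 1)    {4} (size 1)    {5} (size 1)    {6} (size 1)    {7} (size 1)    {8} (size 1)  
  chi_0          1             1               1               1               1               1               1               1               1             
  chi_1          1             exp(2*I*pi/9)   exp(4*I*pi/9)   exp(2*I*pi/3)   exp(8*I*pi/9)   exp(-8*I*pi/9)  exp(-2*I*pi/3)  exp(-4*I*pi/9)  exp(-2*I*pi/9)
  chi_2          1             exp(4*I*pi/9)   exp(8*I*pi/9)   exp(-2*I*pi/3)  exp(-2*I*pi/9)  exp(2*I*pi/9)   exp(2*I*pi/3)   exp(-8*I*pi/9)  exp(-4*I*pi/9)
  chi_3          1             exp(2*I*pi/3)   exp(-2*I*pi/3)  1               exp(2*I*pi/3)   exp(-2*I*pi/3)  1               exp(2*I*pi/3)   exp(-2*I*pi/3)
  chi_4          1             exp(8*I*pi/9)   exp(-2*I*pi/9)  exp(2*I*pi/3)   exp(-4*I*pi/9)  exp(4*I*pi/9)   exp(-2*I*pi/3)  exp(2*I*pi/9)   exp(-8*I*pi/9)
  chi_5          1             exp(-8*I*pi/9)  exp(2*I*pi/9)   exp(-2*I*pi/3)  exp(4*I*pi/9)   exp(-4*I*pi/9)  exp(2*I*pi/3)   exp(-2*I*pi/9)  exp(8*I*pi/9) 
  chi_6          1             exp(-2*I*pi/3)  exp(2*I*pi/3)   1               exp(-2*I*pi/3)  exp(2*I*pi/3)   1               exp(-2*I*pi/3)  exp(2*I*pi/3) 
  chi_7          1             exp(-4*I*pi/9)  exp(-8*I*pi/9)  exp(2*I*pi/3)   exp(2*I*pi/9)   exp(-2*I*pi/9)  exp(-2*I*pi/3)  exp(8*I*pi/9)   exp(4*I*pi/9) 
  chi_8          1             exp(-2*I*pi/9)  exp(-4*I*pi/9)  exp(-2*I*pi/3)  exp(-8*I*pi/9)  exp(8*I*pi/9)   exp(2*I*pi/3)   exp(4*I*pi/9)   exp(2*I*pi/9) 

Spot check: chi_4(4) = zeta_9^(4*4) = zeta_9^16 = exp(-4*I*pi/9).

Derivation: Z/9Z is abelian, so all 9 irreducible complex representations are 1-dimensional. They are given by chi_k(m) = zeta_9^(k*m) for k = 0,...,8. Row orthogonality: sum_m chi_k(m) conj(chi_l(m)) = 9 * [k = l].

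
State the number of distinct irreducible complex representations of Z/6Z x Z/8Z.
48

Justification: The number of irreducible complex representations of a finite group equals its number of conjugacy classes. Z/6Z x Z/8Z is abelian of order 48, so every element is its own conjugacy class: 48 classes, so Z/6Z x Z/8Z (order 48) has exactly 48 irreducible complex representations.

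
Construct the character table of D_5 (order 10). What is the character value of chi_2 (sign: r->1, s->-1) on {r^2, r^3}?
Conjugacy classes: {e} of size 1, {r^1, r^4} of size 2, {r^2, r^3} of size 2, {s, sr, ..., sr^4} of size 5.
Character table:
  irrep \ class              {e} (size 1)  {r^1, r^4} (size 2)  {r^2, r^3} (size 2)  {s, sr, ..., sr^4} (size 5)
  chi_1 (triv)               1             1                    1                    1                          
  chi_2 (sign: r->1, s->-1)  1             1                    1                    -1                         
  chi_3 (2d, j=1)            2             -1/2 + sqrt(5)/2     -sqrt(5)/2 - 1/2     0                          
  chi_4 (2d, j=2)            2             -sqrt(5)/2 - 1/2     -1/2 + sqrt(5)/2     0                          

Spot check: chi_2 (sign: r->1, s->-1) on {r^2, r^3} = 1.

Solution. D_5 has order 2*5 = 10 with 4 conjugacy classes, hence 4 irreducibles. Sum of squared dims 1 + 1 + 4 + 4 = 10 = |G|. Linear characters come from the abelianisation; the 2-dimensional irreps have character r^k -> 2*cos(2*pi*j*k/5), reflections -> 0.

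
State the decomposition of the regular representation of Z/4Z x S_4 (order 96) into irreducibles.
Each irreducible V_i of dimension d_i appears with multiplicity d_i, i.e. rho_reg = (direct sum over all irreducibles V_i) d_i V_i. The irreducible dimensions for Z/4Z x S_4 are 1, 1, 1, 1, 1, 1, 1, 1, 2, 2, 2, 2, 3, 3, 3, 3, 3, 3, 3, 3: 8 irreducibles of dimension 1, each with multiplicity 1; 4 irreducibles of dimension 2, each with multiplicity 2; 8 irreducibles of dimension 3, each with multiplicity 3. Total dimension 8*1*1 + 4*2*2 + 8*3*3 = 96 = |G|.

Proof sketch: General theorem: in the regular representation of a finite group G, each irreducible appears with multiplicity equal to its dimension. Check: dim(rho_reg) = sum d_i^2 = 1 + 1 + 1 + 1 + 1 + 1 + 1 + 1 + 4 + 4 + 4 + 4 + 9 + 9 + 9 + 9 + 9 + 9 + 9 + 9 = 96 = |G|.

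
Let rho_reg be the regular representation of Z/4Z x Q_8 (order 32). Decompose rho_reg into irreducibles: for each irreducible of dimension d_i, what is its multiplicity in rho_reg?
Each irreducible V_i of dimension d_i appears with multiplicity d_i, i.e. rho_reg = (direct sum over all irreducibles V_i) d_i V_i. The irreducible dimensions for Z/4Z x Q_8 are 1, 1, 1, 1, 1, 1, 1, 1, 1, 1, 1, 1, 1, 1, 1, 1, 2, 2, 2, 2: 16 irreducibles of dimension 1, each with multiplicity 1; 4 irreducibles of dimension 2, each with multiplicity 2. Total dimension 16*1*1 + 4*2*2 = 32 = |G|.

Why: General theorem: in the regular representation of a finite group G, each irreducible appears with multiplicity equal to its dimension. Check: dim(rho_reg) = sum d_i^2 = 1 + 1 + 1 + 1 + 1 + 1 + 1 + 1 + 1 + 1 + 1 + 1 + 1 + 1 + 1 + 1 + 4 + 4 + 4 + 4 = 32 = |G|.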